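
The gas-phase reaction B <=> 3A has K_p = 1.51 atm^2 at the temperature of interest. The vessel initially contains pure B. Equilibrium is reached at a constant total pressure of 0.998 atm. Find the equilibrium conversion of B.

Let X = conversion of B (basis 1 mol B); extent of reaction ξ = X.
Mole table: n_B = 1 − X; n_A = 3X.
n_T = Σnᵢ = 1 + 2X.
Mole fractions y_i = n_i/n_T; K_p = p_A^3 / (p_B) with p_i = y_i·P.
This yields a degree-3 equation in X; solving on (0,1), X = 0.482.

X = 0.482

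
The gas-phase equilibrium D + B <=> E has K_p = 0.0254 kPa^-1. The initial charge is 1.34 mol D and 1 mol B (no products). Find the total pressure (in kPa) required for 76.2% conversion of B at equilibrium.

P = 344 kPa

Basis: 1 mol B initially; let X = conversion of B. Extent ξ = X.
Moles: n_D = 1.34 − X; n_B = 1 − X; n_E = X.
Total moles n_T = 2.34 − X.
K_p = p_E / (p_D p_B) with p_i = (n_i/n_T)·P.
At X = 0.762: the mole-fraction product g(X) = Π y_i^ν_i = 8.741. Since K_p = g(X)·P^{-1}, P = (g/K_p)^(1/1) = (8.741/0.0254)^(1/1) = 344 kPa.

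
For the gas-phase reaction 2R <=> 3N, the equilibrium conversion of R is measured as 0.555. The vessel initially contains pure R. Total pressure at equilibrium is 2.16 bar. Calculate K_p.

K_p = 4.93 bar

Take 1 mol R as basis and let X be its fractional conversion, so ξ = 0.5X.
Species balance: n_R = 1 − X; n_N = 1.5X.
Total moles n_T = 1 + 0.5X.
At X = 0.555: n_R = 0.445, n_N = 0.833, n_T = 1.28.
p_i = (n_i/n_T)·P. K_p = p_N^3 / (p_R^2) = 4.93 bar.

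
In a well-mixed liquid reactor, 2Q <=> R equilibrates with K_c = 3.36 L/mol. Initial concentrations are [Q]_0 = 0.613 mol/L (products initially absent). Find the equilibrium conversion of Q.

X = 0.614

Let X = conversion of Q; extent ξ = 0.613X/2 mol/L.
Concentrations: [Q] = 0.613 − 0.613X; [R] = 0.306X.
K_c = [R] / ([Q]^2).
Setting equal to 3.36 and solving for X on (0,1) gives X = 0.614.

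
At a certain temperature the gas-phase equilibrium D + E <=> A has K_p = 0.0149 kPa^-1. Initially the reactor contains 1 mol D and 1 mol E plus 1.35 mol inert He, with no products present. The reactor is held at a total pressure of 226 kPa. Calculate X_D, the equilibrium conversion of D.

X = 0.405

Basis: 1 mol D initially; let X = conversion of D. Extent ξ = X.
Mole table: n_D = 1 − X; n_E = 1 − X; n_A = X; n_I = 1.35 (inert).
n_T = Σnᵢ = 3.35 − X.
Mole fractions y_i = n_i/n_T; K_p = p_A / (p_D p_E) with p_i = y_i·P.
Substituting and setting equal to 0.0149 kPa^-1 gives a polynomial in X; the root in (0,1) is X = 0.405.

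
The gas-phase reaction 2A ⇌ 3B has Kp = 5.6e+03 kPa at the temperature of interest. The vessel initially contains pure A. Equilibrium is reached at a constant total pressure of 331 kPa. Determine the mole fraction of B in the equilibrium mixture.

Let X = conversion of A (basis 1 mol A); extent of reaction ξ = 0.5X.
Species balance: n_A = 1 − X; n_B = 1.5X.
n_T = Σnᵢ = 1 + 0.5X.
With p_i = (n_i/n_T)P, Kp = p_B^3 / (p_A^2).
Substituting and setting equal to 5.6e+03 kPa gives a polynomial in X; the root in (0,1) is X = 0.752.
Then n_B = 1.13, n_T = 1.38, so y_B = 0.820.

y_B = 0.820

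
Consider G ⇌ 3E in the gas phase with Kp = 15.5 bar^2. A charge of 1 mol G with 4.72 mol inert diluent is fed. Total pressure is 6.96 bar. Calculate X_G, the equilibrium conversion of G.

Basis: 1 mol G initially; let X = conversion of G. Extent ξ = X.
Moles: n_G = 1 − X; n_E = 3X; n_I = 4.72 (inert).
Total moles n_T = 5.72 + 2X.
Mole fractions y_i = n_i/n_T; Kp = p_E^3 / (p_G) with p_i = y_i·P.
Setting this equal to 15.5 bar^2 and taking the physical root (0 < X < 1) gives X = 0.607.

X = 0.607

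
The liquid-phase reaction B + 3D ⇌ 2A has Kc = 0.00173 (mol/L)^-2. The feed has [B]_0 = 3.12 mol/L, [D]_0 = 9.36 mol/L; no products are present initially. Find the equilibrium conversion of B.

Let X = conversion of B; extent ξ = 3.12·X mol/L.
Concentrations: [B] = 3.12 − 3.12X; [D] = 9.36 − 9.36X; [A] = 6.24X.
Kc = [A]^2 / ([B] [D]^3).
Setting equal to 0.00173 and solving for X on (0,1) gives X = 0.210.

X = 0.210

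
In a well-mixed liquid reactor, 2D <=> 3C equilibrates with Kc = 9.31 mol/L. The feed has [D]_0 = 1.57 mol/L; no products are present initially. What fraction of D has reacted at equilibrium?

X = 0.626

Let X = conversion of D; extent ξ = 1.57X/2 mol/L.
Concentrations: [D] = 1.57 − 1.57X; [C] = 2.35X.
Kc = [C]^3 / ([D]^2).
Solving Kc = 9.31 for X ∈ (0,1): X = 0.626.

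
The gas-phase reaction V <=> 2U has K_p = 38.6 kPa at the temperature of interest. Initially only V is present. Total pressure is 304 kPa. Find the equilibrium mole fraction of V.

Basis: 1 mol V initially; let X = conversion of V. Extent ξ = X.
Moles: n_V = 1 − X; n_U = 2X.
n_T = Σnᵢ = 1 + X.
With p_i = (n_i/n_T)P, K_p = p_U^2 / (p_V).
This yields a degree-2 equation in X; solving on (0,1), X = 0.175.
Then n_V = 0.825, n_T = 1.18, so y_V = 0.702.

y_V = 0.702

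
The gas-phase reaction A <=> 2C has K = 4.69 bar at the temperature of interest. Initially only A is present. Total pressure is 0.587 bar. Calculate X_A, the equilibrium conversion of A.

X = 0.816

Basis: 1 mol A initially; let X = conversion of A. Extent ξ = X.
Moles: n_A = 1 − X; n_C = 2X.
n_T = Σnᵢ = 1 + X.
y_i = n_i/n_T, p_i = y_i·P. K = p_C^2 / (p_A).
This yields a degree-2 equation in X; solving on (0,1), X = 0.816.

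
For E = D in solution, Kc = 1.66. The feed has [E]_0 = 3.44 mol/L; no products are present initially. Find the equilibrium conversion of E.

Let X = conversion of E; extent ξ = 3.44·X mol/L.
Concentrations: [E] = 3.44 − 3.44X; [D] = 3.44X.
Kc = [D] / ([E]).
Equating to 1.66: the physical root is X = 0.624.

X = 0.624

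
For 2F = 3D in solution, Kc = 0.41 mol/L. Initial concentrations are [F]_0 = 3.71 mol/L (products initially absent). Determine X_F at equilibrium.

Let X = conversion of F; extent ξ = 3.71X/2 mol/L.
Concentrations: [F] = 3.71 − 3.71X; [D] = 5.56X.
Kc = [D]^3 / ([F]^2).
Equating to 0.41 mol/L: the physical root is X = 0.261.

X = 0.261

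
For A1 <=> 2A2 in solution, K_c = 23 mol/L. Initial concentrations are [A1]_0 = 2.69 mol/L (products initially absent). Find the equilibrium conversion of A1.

Let X = conversion of A1; extent ξ = 2.69·X mol/L.
Concentrations: [A1] = 2.69 − 2.69X; [A2] = 5.38X.
K_c = [A2]^2 / ([A1]).
Equating to 23 mol/L: the physical root is X = 0.742.

X = 0.742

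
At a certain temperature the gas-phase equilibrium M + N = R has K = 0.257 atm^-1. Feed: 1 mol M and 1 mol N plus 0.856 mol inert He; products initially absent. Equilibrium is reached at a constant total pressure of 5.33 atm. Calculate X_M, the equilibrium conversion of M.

X = 0.277

Take 1 mol M as basis and let X be its fractional conversion, so ξ = X.
At extent ξ: n_M = 1 − X; n_N = 1 − X; n_R = X; n_I = 0.856 (inert).
Total moles n_T = 2.86 − X.
With p_i = (n_i/n_T)P, K = p_R / (p_M p_N).
Setting this equal to 0.257 atm^-1 and taking the physical root (0 < X < 1) gives X = 0.277.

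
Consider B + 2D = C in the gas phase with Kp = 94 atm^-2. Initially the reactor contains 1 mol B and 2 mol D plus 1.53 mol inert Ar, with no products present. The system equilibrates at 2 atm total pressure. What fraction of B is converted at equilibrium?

X = 0.834

Basis: 1 mol B initially; let X = conversion of B. Extent ξ = X.
At extent ξ: n_B = 1 − X; n_D = 2 − 2X; n_C = X; n_I = 1.53 (inert).
Summing: n_T = 4.53 − 2X.
y_i = n_i/n_T, p_i = y_i·P. Kp = p_C / (p_B p_D^2).
Setting this equal to 94 atm^-2 and taking the physical root (0 < X < 1) gives X = 0.834.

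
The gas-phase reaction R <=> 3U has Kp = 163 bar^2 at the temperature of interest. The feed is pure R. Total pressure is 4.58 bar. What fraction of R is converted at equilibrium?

X = 0.760

Basis: 1 mol R initially; let X = conversion of R. Extent ξ = X.
At extent ξ: n_R = 1 − X; n_U = 3X.
Summing: n_T = 1 + 2X.
With p_i = (n_i/n_T)P, Kp = p_U^3 / (p_R).
Substituting and setting equal to 163 bar^2 gives a polynomial in X; the root in (0,1) is X = 0.760.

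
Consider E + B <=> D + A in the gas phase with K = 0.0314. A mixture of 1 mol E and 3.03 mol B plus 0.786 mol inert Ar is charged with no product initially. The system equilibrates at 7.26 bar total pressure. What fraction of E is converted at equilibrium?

X = 0.255

Basis: 1 mol E initially; let X = conversion of E. Extent ξ = X.
Moles: n_E = 1 − X; n_B = 3.03 − X; n_D = X; n_A = X; n_I = 0.786 (inert).
n_T stays at 4.82 (no change in mole number).
y_i = n_i/n_T, p_i = y_i·P. K = p_D p_A / (p_E p_B).
This yields a degree-2 equation in X; solving on (0,1), X = 0.255.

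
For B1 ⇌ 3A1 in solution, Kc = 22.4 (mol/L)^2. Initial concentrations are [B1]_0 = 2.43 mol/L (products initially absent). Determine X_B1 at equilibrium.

X = 0.431

Let X = conversion of B1; extent ξ = 2.43·X mol/L.
Concentrations: [B1] = 2.43 − 2.43X; [A1] = 7.29X.
Kc = [A1]^3 / ([B1]).
This equals 22.4 at X = 0.431 (the root in 0 < X < 1).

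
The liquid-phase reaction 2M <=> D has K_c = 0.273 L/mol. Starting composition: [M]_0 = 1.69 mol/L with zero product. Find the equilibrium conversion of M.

X = 0.368

Let X = conversion of M; extent ξ = 1.69X/2 mol/L.
Concentrations: [M] = 1.69 − 1.69X; [D] = 0.845X.
K_c = [D] / ([M]^2).
Setting equal to 0.273 and solving for X on (0,1) gives X = 0.368.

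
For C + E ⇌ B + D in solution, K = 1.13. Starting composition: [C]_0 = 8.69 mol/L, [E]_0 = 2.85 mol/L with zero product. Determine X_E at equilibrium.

Let X = conversion of E; extent ξ = 2.85·X mol/L.
Concentrations: [C] = 8.69 − 2.85X; [E] = 2.85 − 2.85X; [B] = 2.85X; [D] = 2.85X.
K = [B] [D] / ([C] [E]).
Equating to 1.13: the physical root is X = 0.770.

X = 0.770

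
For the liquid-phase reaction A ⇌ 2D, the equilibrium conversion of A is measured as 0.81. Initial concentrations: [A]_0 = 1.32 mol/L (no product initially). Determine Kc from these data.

Let X = conversion of A.
Concentrations: [A] = 1.32 − 1.32X; [D] = 2.64X.
At X = 0.81: [A] = 0.251, [D] = 2.14.
Kc = [D]^2 / ([A]) = 18.2 mol/L.

Kc = 18.2 mol/L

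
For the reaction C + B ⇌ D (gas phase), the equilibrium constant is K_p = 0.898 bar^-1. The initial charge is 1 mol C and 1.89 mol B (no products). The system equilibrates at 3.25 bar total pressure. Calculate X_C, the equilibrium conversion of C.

X = 0.620

Take 1 mol C as basis and let X be its fractional conversion, so ξ = X.
Mole table: n_C = 1 − X; n_B = 1.89 − X; n_D = X.
Summing: n_T = 2.89 − X.
With p_i = (n_i/n_T)P, K_p = p_D / (p_C p_B).
Setting this equal to 0.898 bar^-1 and taking the physical root (0 < X < 1) gives X = 0.620.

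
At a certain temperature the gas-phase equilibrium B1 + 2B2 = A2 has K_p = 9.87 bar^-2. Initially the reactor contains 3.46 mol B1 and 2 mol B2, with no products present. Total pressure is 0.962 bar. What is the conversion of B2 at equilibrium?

Let X = conversion of B2 (basis 2 mol B2); extent of reaction ξ = X.
At extent ξ: n_B1 = 3.46 − X; n_B2 = 2 − 2X; n_A2 = X.
n_T = Σnᵢ = 5.46 − 2X.
With p_i = (n_i/n_T)P, K_p = p_A2 / (p_B1 p_B2^2).
Equating to 9.87 bar^-2 and solving on 0 < X < 1: X = 0.666.

X = 0.666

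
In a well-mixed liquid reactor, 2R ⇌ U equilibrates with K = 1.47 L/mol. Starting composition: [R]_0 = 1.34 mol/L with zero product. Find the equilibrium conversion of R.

Let X = conversion of R; extent ξ = 1.34X/2 mol/L.
Concentrations: [R] = 1.34 − 1.34X; [U] = 0.67X.
K = [U] / ([R]^2).
This equals 1.47 at X = 0.607 (the root in 0 < X < 1).

X = 0.607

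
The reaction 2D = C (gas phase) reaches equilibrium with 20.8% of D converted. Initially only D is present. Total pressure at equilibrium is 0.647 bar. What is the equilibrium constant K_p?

K_p = 0.23 bar^-1

Basis: 1 mol D initially; let X = conversion of D. Extent ξ = 0.5X.
At extent ξ: n_D = 1 − X; n_C = 0.5X.
Summing: n_T = 1 − 0.5X.
At X = 0.208: n_D = 0.792, n_C = 0.104, n_T = 0.896.
p_i = (n_i/n_T)·P. K_p = p_C / (p_D^2) = 0.23 bar^-1.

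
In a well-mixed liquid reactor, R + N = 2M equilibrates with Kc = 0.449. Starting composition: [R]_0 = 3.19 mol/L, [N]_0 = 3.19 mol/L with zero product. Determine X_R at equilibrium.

Let X = conversion of R; extent ξ = 3.19·X mol/L.
Concentrations: [R] = 3.19 − 3.19X; [N] = 3.19 − 3.19X; [M] = 6.38X.
Kc = [M]^2 / ([R] [N]).
Solving Kc = 0.449 for X ∈ (0,1): X = 0.251.

X = 0.251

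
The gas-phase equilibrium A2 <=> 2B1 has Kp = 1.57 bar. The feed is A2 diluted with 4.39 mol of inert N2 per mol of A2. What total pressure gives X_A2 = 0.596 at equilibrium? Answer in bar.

P = 2.67 bar

Take 1 mol A2 as basis and let X be its fractional conversion, so ξ = X.
Mole table: n_A2 = 1 − X; n_B1 = 2X; n_I = 4.39 (inert).
n_T = Σnᵢ = 5.39 + X.
Kp = p_B1^2 / (p_A2) with p_i = (n_i/n_T)·P.
At X = 0.596: the mole-fraction product g(X) = Π y_i^ν_i = 0.5875. Since Kp = g(X)·P^{1}, P = (Kp/g)^(1/1) = (1.57/0.5875)^(1/1) = 2.67 bar.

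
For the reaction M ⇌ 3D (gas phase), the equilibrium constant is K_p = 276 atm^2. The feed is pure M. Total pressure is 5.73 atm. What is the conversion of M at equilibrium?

Take 1 mol M as basis and let X be its fractional conversion, so ξ = X.
At extent ξ: n_M = 1 − X; n_D = 3X.
Total moles n_T = 1 + 2X.
y_i = n_i/n_T, p_i = y_i·P. K_p = p_D^3 / (p_M).
Setting this equal to 276 atm^2 and taking the physical root (0 < X < 1) gives X = 0.772.

X = 0.772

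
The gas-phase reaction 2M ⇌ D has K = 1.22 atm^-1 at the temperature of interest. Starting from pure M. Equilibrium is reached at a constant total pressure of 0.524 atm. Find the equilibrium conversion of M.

X = 0.470

Take 1 mol M as basis and let X be its fractional conversion, so ξ = 0.5X.
Moles: n_M = 1 − X; n_D = 0.5X.
n_T = Σnᵢ = 1 − 0.5X.
y_i = n_i/n_T, p_i = y_i·P. K = p_D / (p_M^2).
This yields a degree-2 equation in X; solving on (0,1), X = 0.470.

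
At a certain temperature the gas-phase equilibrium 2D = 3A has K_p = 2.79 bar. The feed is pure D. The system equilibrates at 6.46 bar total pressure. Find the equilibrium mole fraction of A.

Basis: 1 mol D initially; let X = conversion of D. Extent ξ = 0.5X.
Mole table: n_D = 1 − X; n_A = 1.5X.
Total moles n_T = 1 + 0.5X.
With p_i = (n_i/n_T)P, K_p = p_A^3 / (p_D^2).
Setting this equal to 2.79 bar and taking the physical root (0 < X < 1) gives X = 0.386.
Then n_A = 0.579, n_T = 1.19, so y_A = 0.485.

y_A = 0.485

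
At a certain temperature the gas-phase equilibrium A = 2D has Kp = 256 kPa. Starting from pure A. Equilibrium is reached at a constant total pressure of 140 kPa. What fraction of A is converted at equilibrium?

Let X = conversion of A (basis 1 mol A); extent of reaction ξ = X.
Species balance: n_A = 1 − X; n_D = 2X.
Summing: n_T = 1 + X.
With p_i = (n_i/n_T)P, Kp = p_D^2 / (p_A).
Equating to 256 kPa and solving on 0 < X < 1: X = 0.560.

X = 0.560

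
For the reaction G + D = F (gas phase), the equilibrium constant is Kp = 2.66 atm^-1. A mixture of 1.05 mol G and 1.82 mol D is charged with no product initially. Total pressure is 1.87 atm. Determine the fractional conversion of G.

X = 0.715

Let X = conversion of G (basis 1.05 mol G); extent of reaction ξ = 1.05X.
At extent ξ: n_G = 1.05 − 1.05X; n_D = 1.82 − 1.05X; n_F = 1.05X.
n_T = Σnᵢ = 2.87 − 1.05X.
y_i = n_i/n_T, p_i = y_i·P. Kp = p_F / (p_G p_D).
This yields a degree-2 equation in X; solving on (0,1), X = 0.715.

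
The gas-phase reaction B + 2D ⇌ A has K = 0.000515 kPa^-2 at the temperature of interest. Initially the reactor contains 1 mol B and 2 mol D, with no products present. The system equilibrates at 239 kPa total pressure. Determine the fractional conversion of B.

Let X = conversion of B (basis 1 mol B); extent of reaction ξ = X.
Mole table: n_B = 1 − X; n_D = 2 − 2X; n_A = X.
Total moles n_T = 3 − 2X.
y_i = n_i/n_T, p_i = y_i·P. K = p_A / (p_B p_D^2).
Setting this equal to 0.000515 kPa^-2 and taking the physical root (0 < X < 1) gives X = 0.758.

X = 0.758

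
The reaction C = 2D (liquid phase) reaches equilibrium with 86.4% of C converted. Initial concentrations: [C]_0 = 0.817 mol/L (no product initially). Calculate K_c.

K_c = 17.9 mol/L

Let X = conversion of C.
Concentrations: [C] = 0.817 − 0.817X; [D] = 1.63X.
At X = 0.864: [C] = 0.111, [D] = 1.41.
K_c = [D]^2 / ([C]) = 17.9 mol/L.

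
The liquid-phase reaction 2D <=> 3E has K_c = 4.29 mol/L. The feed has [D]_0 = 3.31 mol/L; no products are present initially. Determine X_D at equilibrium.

Let X = conversion of D; extent ξ = 3.31X/2 mol/L.
Concentrations: [D] = 3.31 − 3.31X; [E] = 4.96X.
K_c = [E]^3 / ([D]^2).
Setting equal to 4.29 and solving for X on (0,1) gives X = 0.474.

X = 0.474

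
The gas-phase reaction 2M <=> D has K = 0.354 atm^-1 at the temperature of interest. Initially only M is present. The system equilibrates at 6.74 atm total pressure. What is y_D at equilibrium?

y_D = 0.529

Take 1 mol M as basis and let X be its fractional conversion, so ξ = 0.5X.
At extent ξ: n_M = 1 − X; n_D = 0.5X.
n_T = Σnᵢ = 1 − 0.5X.
Mole fractions y_i = n_i/n_T; K = p_D / (p_M^2) with p_i = y_i·P.
Equating to 0.354 atm^-1 and solving on 0 < X < 1: X = 0.692.
Then n_D = 0.346, n_T = 0.654, so y_D = 0.529.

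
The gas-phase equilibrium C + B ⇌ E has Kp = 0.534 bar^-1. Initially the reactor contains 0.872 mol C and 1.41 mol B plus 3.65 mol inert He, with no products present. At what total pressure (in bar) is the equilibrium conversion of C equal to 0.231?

Take 0.872 mol C as basis and let X be its fractional conversion, so ξ = 0.872X.
At extent ξ: n_C = 0.872 − 0.872X; n_B = 1.41 − 0.872X; n_E = 0.872X; n_I = 3.65 (inert).
Total moles n_T = 5.93 − 0.872X.
Kp = p_E / (p_C p_B) with p_i = (n_i/n_T)·P.
At X = 0.231: the mole-fraction product g(X) = Π y_i^ν_i = 1.424. Since Kp = g(X)·P^{-1}, P = (g/Kp)^(1/1) = (1.424/0.534)^(1/1) = 2.67 bar.

P = 2.67 bar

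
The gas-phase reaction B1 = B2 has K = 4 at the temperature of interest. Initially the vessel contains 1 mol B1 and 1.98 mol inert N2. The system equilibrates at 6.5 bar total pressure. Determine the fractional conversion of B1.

Take 1 mol B1 as basis and let X be its fractional conversion, so ξ = X.
At extent ξ: n_B1 = 1 − X; n_B2 = X; n_I = 1.98 (inert).
n_T stays at 2.98 (no change in mole number).
y_i = n_i/n_T, p_i = y_i·P. K = p_B2 / (p_B1).
This yields a degree-1 equation in X; solving on (0,1), X = 0.800.

X = 0.800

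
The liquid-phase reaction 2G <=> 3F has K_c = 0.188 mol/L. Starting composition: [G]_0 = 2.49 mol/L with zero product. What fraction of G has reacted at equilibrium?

X = 0.236

Let X = conversion of G; extent ξ = 2.49X/2 mol/L.
Concentrations: [G] = 2.49 − 2.49X; [F] = 3.74X.
K_c = [F]^3 / ([G]^2).
This equals 0.188 at X = 0.236 (the root in 0 < X < 1).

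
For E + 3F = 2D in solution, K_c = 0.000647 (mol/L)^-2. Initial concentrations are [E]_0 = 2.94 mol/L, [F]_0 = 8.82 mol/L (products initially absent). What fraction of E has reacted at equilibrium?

X = 0.143

Let X = conversion of E; extent ξ = 2.94·X mol/L.
Concentrations: [E] = 2.94 − 2.94X; [F] = 8.82 − 8.82X; [D] = 5.88X.
K_c = [D]^2 / ([E] [F]^3).
Setting equal to 0.000647 and solving for X on (0,1) gives X = 0.143.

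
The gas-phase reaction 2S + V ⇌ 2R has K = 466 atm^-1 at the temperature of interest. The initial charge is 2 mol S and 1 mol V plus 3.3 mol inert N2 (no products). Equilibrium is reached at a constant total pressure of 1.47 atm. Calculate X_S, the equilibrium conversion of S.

Take 2 mol S as basis and let X be its fractional conversion, so ξ = X.
Species balance: n_S = 2 − 2X; n_V = 1 − X; n_R = 2X; n_I = 3.3 (inert).
Total moles n_T = 6.3 − X.
With p_i = (n_i/n_T)P, K = p_R^2 / (p_S^2 p_V).
Equating to 466 atm^-1 and solving on 0 < X < 1: X = 0.824.

X = 0.824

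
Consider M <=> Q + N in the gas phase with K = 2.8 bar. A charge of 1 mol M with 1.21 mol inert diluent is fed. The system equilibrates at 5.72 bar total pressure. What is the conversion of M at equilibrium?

Take 1 mol M as basis and let X be its fractional conversion, so ξ = X.
Moles: n_M = 1 − X; n_Q = X; n_N = X; n_I = 1.21 (inert).
n_T = Σnᵢ = 2.21 + X.
y_i = n_i/n_T, p_i = y_i·P. K = p_Q p_N / (p_M).
This yields a degree-2 equation in X; solving on (0,1), X = 0.676.

X = 0.676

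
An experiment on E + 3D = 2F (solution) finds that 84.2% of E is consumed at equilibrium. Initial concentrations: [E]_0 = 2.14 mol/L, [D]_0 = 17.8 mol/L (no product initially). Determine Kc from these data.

Let X = conversion of E.
Concentrations: [E] = 2.14 − 2.14X; [D] = 17.8 − 6.42X; [F] = 4.28X.
At X = 0.842: [E] = 0.338, [D] = 12.4, [F] = 3.6.
Kc = [F]^2 / ([E] [D]^3) = 0.0202 (mol/L)^-2.

Kc = 0.0202 (mol/L)^-2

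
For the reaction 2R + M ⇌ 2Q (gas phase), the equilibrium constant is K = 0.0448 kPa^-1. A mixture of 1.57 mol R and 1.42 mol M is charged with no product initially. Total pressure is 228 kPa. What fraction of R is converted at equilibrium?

X = 0.659

Basis: 1.57 mol R initially; let X = conversion of R. Extent ξ = 0.785X.
Species balance: n_R = 1.57 − 1.57X; n_M = 1.42 − 0.785X; n_Q = 1.57X.
Summing: n_T = 2.99 − 0.785X.
With p_i = (n_i/n_T)P, K = p_Q^2 / (p_R^2 p_M).
Substituting and setting equal to 0.0448 kPa^-1 gives a polynomial in X; the root in (0,1) is X = 0.659.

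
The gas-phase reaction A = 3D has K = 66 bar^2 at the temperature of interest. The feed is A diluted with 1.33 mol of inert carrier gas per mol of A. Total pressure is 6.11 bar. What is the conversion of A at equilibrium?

Let X = conversion of A (basis 1 mol A); extent of reaction ξ = X.
Moles: n_A = 1 − X; n_D = 3X; n_I = 1.33 (inert).
Summing: n_T = 2.33 + 2X.
y_i = n_i/n_T, p_i = y_i·P. K = p_D^3 / (p_A).
Setting this equal to 66 bar^2 and taking the physical root (0 < X < 1) gives X = 0.665.

X = 0.665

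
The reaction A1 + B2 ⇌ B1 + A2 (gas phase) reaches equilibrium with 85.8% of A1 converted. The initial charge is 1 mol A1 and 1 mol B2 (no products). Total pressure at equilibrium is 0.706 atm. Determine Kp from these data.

Kp = 36.5

Let X = conversion of A1 (basis 1 mol A1); extent of reaction ξ = X.
Species balance: n_A1 = 1 − X; n_B2 = 1 − X; n_B1 = X; n_A2 = X.
Since Δν = 0, n_T = 2 throughout.
At X = 0.858: n_A1 = 0.142, n_B2 = 0.142, n_B1 = 0.858, n_A2 = 0.858, n_T = 2.
p_i = (n_i/n_T)·P. Kp = p_B1 p_A2 / (p_A1 p_B2) = 36.5.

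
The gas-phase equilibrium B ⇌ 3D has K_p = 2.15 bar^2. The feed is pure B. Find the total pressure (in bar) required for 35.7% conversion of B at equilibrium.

Take 1 mol B as basis and let X be its fractional conversion, so ξ = X.
Moles: n_B = 1 − X; n_D = 3X.
n_T = Σnᵢ = 1 + 2X.
K_p = p_D^3 / (p_B) with p_i = (n_i/n_T)·P.
At X = 0.357: the mole-fraction product g(X) = Π y_i^ν_i = 0.6503. Since K_p = g(X)·P^{2}, P = (K_p/g)^(1/2) = (2.15/0.6503)^(1/2) = 1.82 bar.

P = 1.82 bar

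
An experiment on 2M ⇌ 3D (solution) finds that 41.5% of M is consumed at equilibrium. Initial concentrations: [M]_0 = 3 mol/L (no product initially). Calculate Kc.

Kc = 2.11 mol/L

Let X = conversion of M.
Concentrations: [M] = 3 − 3X; [D] = 4.5X.
At X = 0.415: [M] = 1.76, [D] = 1.87.
Kc = [D]^3 / ([M]^2) = 2.11 mol/L.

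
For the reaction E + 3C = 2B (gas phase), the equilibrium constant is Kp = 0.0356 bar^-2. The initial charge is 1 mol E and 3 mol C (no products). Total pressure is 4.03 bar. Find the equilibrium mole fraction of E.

Basis: 1 mol E initially; let X = conversion of E. Extent ξ = X.
Mole table: n_E = 1 − X; n_C = 3 − 3X; n_B = 2X.
n_T = Σnᵢ = 4 − 2X.
With p_i = (n_i/n_T)P, Kp = p_B^2 / (p_E p_C^3).
Setting this equal to 0.0356 bar^-2 and taking the physical root (0 < X < 1) gives X = 0.291.
Then n_E = 0.709, n_T = 3.42, so y_E = 0.207.

y_E = 0.207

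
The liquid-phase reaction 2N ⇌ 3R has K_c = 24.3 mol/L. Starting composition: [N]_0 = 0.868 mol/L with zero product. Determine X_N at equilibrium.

Let X = conversion of N; extent ξ = 0.868X/2 mol/L.
Concentrations: [N] = 0.868 − 0.868X; [R] = 1.3X.
K_c = [R]^3 / ([N]^2).
This equals 24.3 at X = 0.767 (the root in 0 < X < 1).

X = 0.767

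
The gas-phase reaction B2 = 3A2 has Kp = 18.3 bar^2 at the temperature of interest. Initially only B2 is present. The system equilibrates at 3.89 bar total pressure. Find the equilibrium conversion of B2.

Take 1 mol B2 as basis and let X be its fractional conversion, so ξ = X.
Species balance: n_B2 = 1 − X; n_A2 = 3X.
Total moles n_T = 1 + 2X.
Mole fractions y_i = n_i/n_T; Kp = p_A2^3 / (p_B2) with p_i = y_i·P.
This yields a degree-3 equation in X; solving on (0,1), X = 0.446.

X = 0.446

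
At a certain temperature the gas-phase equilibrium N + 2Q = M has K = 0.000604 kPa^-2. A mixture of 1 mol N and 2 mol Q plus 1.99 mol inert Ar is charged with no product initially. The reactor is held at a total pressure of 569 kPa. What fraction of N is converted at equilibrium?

Basis: 1 mol N initially; let X = conversion of N. Extent ξ = X.
Moles: n_N = 1 − X; n_Q = 2 − 2X; n_M = X; n_I = 1.99 (inert).
Summing: n_T = 4.99 − 2X.
With p_i = (n_i/n_T)P, K = p_M / (p_N p_Q^2).
This yields a degree-3 equation in X; solving on (0,1), X = 0.773.

X = 0.773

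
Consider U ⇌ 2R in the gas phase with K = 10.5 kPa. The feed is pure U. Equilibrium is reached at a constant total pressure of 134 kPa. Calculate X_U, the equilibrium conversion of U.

Take 1 mol U as basis and let X be its fractional conversion, so ξ = X.
Moles: n_U = 1 − X; n_R = 2X.
n_T = Σnᵢ = 1 + X.
Mole fractions y_i = n_i/n_T; K = p_R^2 / (p_U) with p_i = y_i·P.
This yields a degree-2 equation in X; solving on (0,1), X = 0.139.

X = 0.139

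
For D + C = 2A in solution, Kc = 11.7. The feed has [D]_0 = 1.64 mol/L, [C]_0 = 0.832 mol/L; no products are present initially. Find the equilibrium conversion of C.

X = 0.808

Let X = conversion of C; extent ξ = 0.832·X mol/L.
Concentrations: [D] = 1.64 − 0.832X; [C] = 0.832 − 0.832X; [A] = 1.66X.
Kc = [A]^2 / ([D] [C]).
Equating to 11.7: the physical root is X = 0.808.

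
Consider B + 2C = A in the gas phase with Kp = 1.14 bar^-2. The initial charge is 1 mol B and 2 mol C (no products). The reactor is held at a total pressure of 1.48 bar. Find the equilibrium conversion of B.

Basis: 1 mol B initially; let X = conversion of B. Extent ξ = X.
At extent ξ: n_B = 1 − X; n_C = 2 − 2X; n_A = X.
n_T = Σnᵢ = 3 − 2X.
With p_i = (n_i/n_T)P, Kp = p_A / (p_B p_C^2).
Equating to 1.14 bar^-2 and solving on 0 < X < 1: X = 0.419.

X = 0.419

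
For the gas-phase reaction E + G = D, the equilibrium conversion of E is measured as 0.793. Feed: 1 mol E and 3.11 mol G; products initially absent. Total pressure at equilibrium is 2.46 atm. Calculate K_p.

K_p = 2.23 atm^-1

Let X = conversion of E (basis 1 mol E); extent of reaction ξ = X.
Moles: n_E = 1 − X; n_G = 3.11 − X; n_D = X.
Total moles n_T = 4.11 − X.
At X = 0.793: n_E = 0.207, n_G = 2.32, n_D = 0.793, n_T = 3.32.
p_i = (n_i/n_T)·P. K_p = p_D / (p_E p_G) = 2.23 atm^-1.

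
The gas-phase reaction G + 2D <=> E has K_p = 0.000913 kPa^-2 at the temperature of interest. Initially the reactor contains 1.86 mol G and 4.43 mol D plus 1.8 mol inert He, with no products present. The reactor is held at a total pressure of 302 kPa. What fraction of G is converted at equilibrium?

Take 1.86 mol G as basis and let X be its fractional conversion, so ξ = 1.86X.
Moles: n_G = 1.86 − 1.86X; n_D = 4.43 − 3.72X; n_E = 1.86X; n_I = 1.8 (inert).
Total moles n_T = 8.09 − 3.72X.
Mole fractions y_i = n_i/n_T; K_p = p_E / (p_G p_D^2) with p_i = y_i·P.
This yields a degree-3 equation in X; solving on (0,1), X = 0.848.

X = 0.848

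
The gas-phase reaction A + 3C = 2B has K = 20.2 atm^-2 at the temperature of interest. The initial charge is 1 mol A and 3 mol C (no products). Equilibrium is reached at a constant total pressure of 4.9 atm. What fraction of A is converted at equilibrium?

Let X = conversion of A (basis 1 mol A); extent of reaction ξ = X.
Mole table: n_A = 1 − X; n_C = 3 − 3X; n_B = 2X.
Summing: n_T = 4 − 2X.
y_i = n_i/n_T, p_i = y_i·P. K = p_B^2 / (p_A p_C^3).
This yields a degree-4 equation in X; solving on (0,1), X = 0.816.

X = 0.816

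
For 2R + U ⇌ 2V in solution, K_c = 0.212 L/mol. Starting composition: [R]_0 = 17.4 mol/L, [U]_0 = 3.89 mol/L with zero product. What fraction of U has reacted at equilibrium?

Let X = conversion of U; extent ξ = 3.89·X mol/L.
Concentrations: [R] = 17.4 − 7.78X; [U] = 3.89 − 3.89X; [V] = 7.78X.
K_c = [V]^2 / ([R]^2 [U]).
Solving K_c = 0.212 for X ∈ (0,1): X = 0.723.

X = 0.723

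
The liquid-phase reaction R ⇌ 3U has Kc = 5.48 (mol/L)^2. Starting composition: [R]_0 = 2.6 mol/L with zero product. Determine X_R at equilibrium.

Let X = conversion of R; extent ξ = 2.6·X mol/L.
Concentrations: [R] = 2.6 − 2.6X; [U] = 7.8X.
Kc = [U]^3 / ([R]).
Solving Kc = 5.48 for X ∈ (0,1): X = 0.279.

X = 0.279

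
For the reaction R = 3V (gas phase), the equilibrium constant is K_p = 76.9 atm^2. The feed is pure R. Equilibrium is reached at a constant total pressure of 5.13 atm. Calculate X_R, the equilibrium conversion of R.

Take 1 mol R as basis and let X be its fractional conversion, so ξ = X.
Mole table: n_R = 1 − X; n_V = 3X.
Summing: n_T = 1 + 2X.
Mole fractions y_i = n_i/n_T; K_p = p_V^3 / (p_R) with p_i = y_i·P.
This yields a degree-3 equation in X; solving on (0,1), X = 0.595.

X = 0.595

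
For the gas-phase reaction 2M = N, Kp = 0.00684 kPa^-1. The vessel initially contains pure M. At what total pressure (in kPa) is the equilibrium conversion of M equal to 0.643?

Basis: 1 mol M initially; let X = conversion of M. Extent ξ = 0.5X.
Moles: n_M = 1 − X; n_N = 0.5X.
n_T = Σnᵢ = 1 − 0.5X.
Kp = p_N / (p_M^2) with p_i = (n_i/n_T)·P.
At X = 0.643: the mole-fraction product g(X) = Π y_i^ν_i = 1.712. Since Kp = g(X)·P^{-1}, P = (g/Kp)^(1/1) = (1.712/0.00684)^(1/1) = 250 kPa.

P = 250 kPa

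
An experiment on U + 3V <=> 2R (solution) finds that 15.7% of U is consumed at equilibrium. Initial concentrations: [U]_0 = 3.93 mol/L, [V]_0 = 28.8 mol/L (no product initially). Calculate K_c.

Let X = conversion of U.
Concentrations: [U] = 3.93 − 3.93X; [V] = 28.8 − 11.8X; [R] = 7.86X.
At X = 0.157: [U] = 3.31, [V] = 26.9, [R] = 1.23.
K_c = [R]^2 / ([U] [V]^3) = 2.35e-05 (mol/L)^-2.

K_c = 2.35e-05 (mol/L)^-2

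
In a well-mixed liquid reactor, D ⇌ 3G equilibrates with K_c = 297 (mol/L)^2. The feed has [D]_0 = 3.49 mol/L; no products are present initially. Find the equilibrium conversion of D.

Let X = conversion of D; extent ξ = 3.49·X mol/L.
Concentrations: [D] = 3.49 − 3.49X; [G] = 10.5X.
K_c = [G]^3 / ([D]).
Equating to 297 (mol/L)^2: the physical root is X = 0.669.

X = 0.669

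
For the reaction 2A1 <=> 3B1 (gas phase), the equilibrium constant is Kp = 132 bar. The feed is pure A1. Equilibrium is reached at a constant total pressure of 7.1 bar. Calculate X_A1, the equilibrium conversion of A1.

Let X = conversion of A1 (basis 1 mol A1); extent of reaction ξ = 0.5X.
Species balance: n_A1 = 1 − X; n_B1 = 1.5X.
Total moles n_T = 1 + 0.5X.
With p_i = (n_i/n_T)P, Kp = p_B1^3 / (p_A1^2).
Equating to 132 bar and solving on 0 < X < 1: X = 0.760.

X = 0.760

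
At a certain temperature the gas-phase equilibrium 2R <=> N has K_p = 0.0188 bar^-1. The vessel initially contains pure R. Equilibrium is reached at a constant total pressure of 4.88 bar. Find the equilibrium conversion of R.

X = 0.145

Basis: 1 mol R initially; let X = conversion of R. Extent ξ = 0.5X.
Moles: n_R = 1 − X; n_N = 0.5X.
n_T = Σnᵢ = 1 − 0.5X.
y_i = n_i/n_T, p_i = y_i·P. K_p = p_N / (p_R^2).
This yields a degree-2 equation in X; solving on (0,1), X = 0.145.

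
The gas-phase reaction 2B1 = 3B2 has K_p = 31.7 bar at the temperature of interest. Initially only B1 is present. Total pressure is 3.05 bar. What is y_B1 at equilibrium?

y_B1 = 0.216

Take 1 mol B1 as basis and let X be its fractional conversion, so ξ = 0.5X.
At extent ξ: n_B1 = 1 − X; n_B2 = 1.5X.
Summing: n_T = 1 + 0.5X.
y_i = n_i/n_T, p_i = y_i·P. K_p = p_B2^3 / (p_B1^2).
This yields a degree-3 equation in X; solving on (0,1), X = 0.708.
Then n_B1 = 0.292, n_T = 1.35, so y_B1 = 0.216.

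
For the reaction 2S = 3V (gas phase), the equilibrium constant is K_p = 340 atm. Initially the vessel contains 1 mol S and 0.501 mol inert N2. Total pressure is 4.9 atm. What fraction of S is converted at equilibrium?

X = 0.871

Let X = conversion of S (basis 1 mol S); extent of reaction ξ = 0.5X.
Species balance: n_S = 1 − X; n_V = 1.5X; n_I = 0.501 (inert).
Total moles n_T = 1.5 + 0.5X.
Mole fractions y_i = n_i/n_T; K_p = p_V^3 / (p_S^2) with p_i = y_i·P.
This yields a degree-3 equation in X; solving on (0,1), X = 0.871.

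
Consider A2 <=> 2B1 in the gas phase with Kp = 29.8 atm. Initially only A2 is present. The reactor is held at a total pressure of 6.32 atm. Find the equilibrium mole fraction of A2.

Let X = conversion of A2 (basis 1 mol A2); extent of reaction ξ = X.
At extent ξ: n_A2 = 1 − X; n_B1 = 2X.
n_T = Σnᵢ = 1 + X.
Mole fractions y_i = n_i/n_T; Kp = p_B1^2 / (p_A2) with p_i = y_i·P.
Substituting and setting equal to 29.8 atm gives a polynomial in X; the root in (0,1) is X = 0.736.
Then n_A2 = 0.264, n_T = 1.74, so y_A2 = 0.152.

y_A2 = 0.152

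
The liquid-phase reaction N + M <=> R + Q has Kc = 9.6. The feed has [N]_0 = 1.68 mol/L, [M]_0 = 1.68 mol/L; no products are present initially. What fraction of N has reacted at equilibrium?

Let X = conversion of N; extent ξ = 1.68·X mol/L.
Concentrations: [N] = 1.68 − 1.68X; [M] = 1.68 − 1.68X; [R] = 1.68X; [Q] = 1.68X.
Kc = [R] [Q] / ([N] [M]).
This equals 9.6 at X = 0.756 (the root in 0 < X < 1).

X = 0.756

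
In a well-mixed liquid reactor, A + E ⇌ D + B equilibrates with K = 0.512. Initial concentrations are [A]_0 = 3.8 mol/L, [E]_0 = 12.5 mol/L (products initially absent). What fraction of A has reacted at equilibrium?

Let X = conversion of A; extent ξ = 3.8·X mol/L.
Concentrations: [A] = 3.8 − 3.8X; [E] = 12.5 − 3.8X; [D] = 3.8X; [B] = 3.8X.
K = [D] [B] / ([A] [E]).
Setting equal to 0.512 and solving for X on (0,1) gives X = 0.668.

X = 0.668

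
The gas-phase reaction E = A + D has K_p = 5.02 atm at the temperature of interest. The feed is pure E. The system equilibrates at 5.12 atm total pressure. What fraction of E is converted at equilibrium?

X = 0.704

Basis: 1 mol E initially; let X = conversion of E. Extent ξ = X.
At extent ξ: n_E = 1 − X; n_A = X; n_D = X.
Summing: n_T = 1 + X.
Mole fractions y_i = n_i/n_T; K_p = p_A p_D / (p_E) with p_i = y_i·P.
Substituting and setting equal to 5.02 atm gives a polynomial in X; the root in (0,1) is X = 0.704.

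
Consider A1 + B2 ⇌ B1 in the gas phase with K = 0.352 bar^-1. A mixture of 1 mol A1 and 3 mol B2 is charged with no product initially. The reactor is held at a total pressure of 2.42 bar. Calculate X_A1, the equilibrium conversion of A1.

X = 0.381

Basis: 1 mol A1 initially; let X = conversion of A1. Extent ξ = X.
Mole table: n_A1 = 1 − X; n_B2 = 3 − X; n_B1 = X.
Total moles n_T = 4 − X.
y_i = n_i/n_T, p_i = y_i·P. K = p_B1 / (p_A1 p_B2).
This yields a degree-2 equation in X; solving on (0,1), X = 0.381.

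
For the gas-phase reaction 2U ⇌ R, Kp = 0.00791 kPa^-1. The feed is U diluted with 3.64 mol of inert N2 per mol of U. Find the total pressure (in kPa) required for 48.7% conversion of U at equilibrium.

Basis: 1 mol U initially; let X = conversion of U. Extent ξ = 0.5X.
At extent ξ: n_U = 1 − X; n_R = 0.5X; n_I = 3.64 (inert).
Summing: n_T = 4.64 − 0.5X.
Kp = p_R / (p_U^2) with p_i = (n_i/n_T)·P.
At X = 0.487: the mole-fraction product g(X) = Π y_i^ν_i = 4.068. Since Kp = g(X)·P^{-1}, P = (g/Kp)^(1/1) = (4.068/0.00791)^(1/1) = 514 kPa.

P = 514 kPa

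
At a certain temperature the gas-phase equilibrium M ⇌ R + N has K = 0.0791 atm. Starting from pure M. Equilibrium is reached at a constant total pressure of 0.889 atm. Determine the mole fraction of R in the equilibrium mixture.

Basis: 1 mol M initially; let X = conversion of M. Extent ξ = X.
Moles: n_M = 1 − X; n_R = X; n_N = X.
Total moles n_T = 1 + X.
With p_i = (n_i/n_T)P, K = p_R p_N / (p_M).
Substituting and setting equal to 0.0791 atm gives a polynomial in X; the root in (0,1) is X = 0.286.
Then n_R = 0.286, n_T = 1.29, so y_R = 0.222.

y_R = 0.222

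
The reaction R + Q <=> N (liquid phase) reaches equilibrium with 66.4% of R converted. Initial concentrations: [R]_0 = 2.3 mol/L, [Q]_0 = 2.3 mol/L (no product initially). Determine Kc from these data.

Kc = 2.56 L/mol

Let X = conversion of R.
Concentrations: [R] = 2.3 − 2.3X; [Q] = 2.3 − 2.3X; [N] = 2.3X.
At X = 0.664: [R] = 0.773, [Q] = 0.773, [N] = 1.53.
Kc = [N] / ([R] [Q]) = 2.56 L/mol.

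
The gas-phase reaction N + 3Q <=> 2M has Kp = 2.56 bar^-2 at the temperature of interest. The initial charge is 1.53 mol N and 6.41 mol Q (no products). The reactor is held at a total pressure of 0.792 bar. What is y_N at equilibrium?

Let X = conversion of N (basis 1.53 mol N); extent of reaction ξ = 1.53X.
Moles: n_N = 1.53 − 1.53X; n_Q = 6.41 − 4.59X; n_M = 3.06X.
Summing: n_T = 7.94 − 3.06X.
Mole fractions y_i = n_i/n_T; Kp = p_M^2 / (p_N p_Q^3) with p_i = y_i·P.
Equating to 2.56 bar^-2 and solving on 0 < X < 1: X = 0.486.
Then n_N = 0.786, n_T = 6.45, so y_N = 0.122.

y_N = 0.122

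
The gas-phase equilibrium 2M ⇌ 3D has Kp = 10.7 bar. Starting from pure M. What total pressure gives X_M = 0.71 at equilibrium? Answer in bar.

P = 1.01 bar

Basis: 1 mol M initially; let X = conversion of M. Extent ξ = 0.5X.
Mole table: n_M = 1 − X; n_D = 1.5X.
n_T = Σnᵢ = 1 + 0.5X.
Kp = p_D^3 / (p_M^2) with p_i = (n_i/n_T)·P.
At X = 0.71: the mole-fraction product g(X) = Π y_i^ν_i = 10.6. Since Kp = g(X)·P^{1}, P = (Kp/g)^(1/1) = (10.7/10.6)^(1/1) = 1.01 bar.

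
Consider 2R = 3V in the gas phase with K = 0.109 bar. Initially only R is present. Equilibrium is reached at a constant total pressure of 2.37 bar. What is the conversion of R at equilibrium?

X = 0.211

Take 1 mol R as basis and let X be its fractional conversion, so ξ = 0.5X.
Mole table: n_R = 1 − X; n_V = 1.5X.
n_T = Σnᵢ = 1 + 0.5X.
y_i = n_i/n_T, p_i = y_i·P. K = p_V^3 / (p_R^2).
This yields a degree-3 equation in X; solving on (0,1), X = 0.211.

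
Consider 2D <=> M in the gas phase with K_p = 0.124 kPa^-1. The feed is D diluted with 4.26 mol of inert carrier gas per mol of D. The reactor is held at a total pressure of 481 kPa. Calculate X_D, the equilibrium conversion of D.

X = 0.818

Basis: 1 mol D initially; let X = conversion of D. Extent ξ = 0.5X.
At extent ξ: n_D = 1 − X; n_M = 0.5X; n_I = 4.26 (inert).
n_T = Σnᵢ = 5.26 − 0.5X.
With p_i = (n_i/n_T)P, K_p = p_M / (p_D^2).
Substituting and setting equal to 0.124 kPa^-1 gives a polynomial in X; the root in (0,1) is X = 0.818.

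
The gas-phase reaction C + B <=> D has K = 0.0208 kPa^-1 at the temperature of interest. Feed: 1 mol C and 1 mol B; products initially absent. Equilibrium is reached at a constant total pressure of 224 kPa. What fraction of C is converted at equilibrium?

X = 0.580

Let X = conversion of C (basis 1 mol C); extent of reaction ξ = X.
At extent ξ: n_C = 1 − X; n_B = 1 − X; n_D = X.
Summing: n_T = 2 − X.
Mole fractions y_i = n_i/n_T; K = p_D / (p_C p_B) with p_i = y_i·P.
Setting this equal to 0.0208 kPa^-1 and taking the physical root (0 < X < 1) gives X = 0.580.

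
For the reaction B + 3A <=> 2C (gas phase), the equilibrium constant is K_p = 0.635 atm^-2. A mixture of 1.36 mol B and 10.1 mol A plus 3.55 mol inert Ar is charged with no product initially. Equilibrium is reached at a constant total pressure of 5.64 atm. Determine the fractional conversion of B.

X = 0.880

Basis: 1.36 mol B initially; let X = conversion of B. Extent ξ = 1.36X.
Mole table: n_B = 1.36 − 1.36X; n_A = 10.1 − 4.08X; n_C = 2.72X; n_I = 3.55 (inert).
n_T = Σnᵢ = 15 − 2.72X.
Mole fractions y_i = n_i/n_T; K_p = p_C^2 / (p_B p_A^3) with p_i = y_i·P.
Substituting and setting equal to 0.635 atm^-2 gives a polynomial in X; the root in (0,1) is X = 0.880.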